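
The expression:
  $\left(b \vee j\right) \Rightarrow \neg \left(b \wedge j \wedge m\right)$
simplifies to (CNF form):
$\neg b \vee \neg j \vee \neg m$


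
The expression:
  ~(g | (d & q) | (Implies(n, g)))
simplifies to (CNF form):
n & ~g & (~d | ~q)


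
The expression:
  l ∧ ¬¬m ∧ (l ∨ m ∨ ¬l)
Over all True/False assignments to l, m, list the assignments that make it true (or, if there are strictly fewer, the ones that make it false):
is true only for:
  l=True, m=True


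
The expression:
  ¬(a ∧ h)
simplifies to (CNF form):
¬a ∨ ¬h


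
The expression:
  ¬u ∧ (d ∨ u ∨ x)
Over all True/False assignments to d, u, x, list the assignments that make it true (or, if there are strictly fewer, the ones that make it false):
is true only for:
  d=False, u=False, x=True;
  d=True, u=False, x=False;
  d=True, u=False, x=True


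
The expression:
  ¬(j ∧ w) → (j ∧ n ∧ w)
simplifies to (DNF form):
j ∧ w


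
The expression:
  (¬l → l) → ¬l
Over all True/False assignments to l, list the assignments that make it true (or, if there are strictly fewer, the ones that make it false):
is true only for:
  l=False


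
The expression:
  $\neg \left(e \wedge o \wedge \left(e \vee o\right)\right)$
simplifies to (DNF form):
$\neg e \vee \neg o$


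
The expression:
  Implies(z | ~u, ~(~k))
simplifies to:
k | (u & ~z)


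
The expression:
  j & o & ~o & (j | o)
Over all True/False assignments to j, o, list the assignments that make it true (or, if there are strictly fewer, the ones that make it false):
is never true.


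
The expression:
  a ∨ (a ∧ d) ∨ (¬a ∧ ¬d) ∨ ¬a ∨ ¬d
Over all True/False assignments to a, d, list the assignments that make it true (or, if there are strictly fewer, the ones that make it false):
is always true.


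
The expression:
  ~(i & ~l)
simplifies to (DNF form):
l | ~i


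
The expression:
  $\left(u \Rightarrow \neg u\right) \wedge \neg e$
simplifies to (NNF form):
$\neg e \wedge \neg u$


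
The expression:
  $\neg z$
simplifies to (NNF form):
$\neg z$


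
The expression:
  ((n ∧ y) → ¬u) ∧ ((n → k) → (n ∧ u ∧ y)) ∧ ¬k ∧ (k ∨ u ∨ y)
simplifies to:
n ∧ ¬k ∧ (u ∨ y) ∧ (¬u ∨ ¬y)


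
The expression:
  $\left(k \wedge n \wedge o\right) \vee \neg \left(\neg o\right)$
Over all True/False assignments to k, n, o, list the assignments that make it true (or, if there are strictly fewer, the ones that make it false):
is true only for:
  k=False, n=False, o=True;
  k=False, n=True, o=True;
  k=True, n=False, o=True;
  k=True, n=True, o=True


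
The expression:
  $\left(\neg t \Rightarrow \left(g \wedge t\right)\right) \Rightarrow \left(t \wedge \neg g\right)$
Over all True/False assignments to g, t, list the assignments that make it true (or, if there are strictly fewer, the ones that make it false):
is false only for:
  g=True, t=True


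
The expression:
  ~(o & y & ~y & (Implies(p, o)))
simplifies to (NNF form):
True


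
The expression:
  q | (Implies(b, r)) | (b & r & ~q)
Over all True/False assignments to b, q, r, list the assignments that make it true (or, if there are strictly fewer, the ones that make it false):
is false only for:
  b=True, q=False, r=False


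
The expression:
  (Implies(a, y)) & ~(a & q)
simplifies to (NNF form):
~a | (y & ~q)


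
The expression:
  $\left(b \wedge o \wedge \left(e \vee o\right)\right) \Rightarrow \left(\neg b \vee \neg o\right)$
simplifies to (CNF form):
$\neg b \vee \neg o$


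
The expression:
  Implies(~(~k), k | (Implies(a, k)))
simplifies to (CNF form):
True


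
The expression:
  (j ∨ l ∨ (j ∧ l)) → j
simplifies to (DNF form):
j ∨ ¬l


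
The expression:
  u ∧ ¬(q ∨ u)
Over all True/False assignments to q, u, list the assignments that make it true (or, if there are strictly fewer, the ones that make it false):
is never true.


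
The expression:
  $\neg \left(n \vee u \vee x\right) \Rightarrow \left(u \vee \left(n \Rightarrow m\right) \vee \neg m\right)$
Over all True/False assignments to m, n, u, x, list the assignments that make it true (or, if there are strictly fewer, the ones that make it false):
is always true.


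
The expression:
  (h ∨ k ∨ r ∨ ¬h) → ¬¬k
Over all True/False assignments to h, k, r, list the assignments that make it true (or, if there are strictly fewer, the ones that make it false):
is true only for:
  h=False, k=True, r=False;
  h=False, k=True, r=True;
  h=True, k=True, r=False;
  h=True, k=True, r=True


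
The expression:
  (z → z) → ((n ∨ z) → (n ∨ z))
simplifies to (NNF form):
True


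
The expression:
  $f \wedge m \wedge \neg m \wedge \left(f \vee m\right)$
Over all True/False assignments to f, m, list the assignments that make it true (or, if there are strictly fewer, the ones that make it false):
is never true.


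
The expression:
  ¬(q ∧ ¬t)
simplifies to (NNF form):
t ∨ ¬q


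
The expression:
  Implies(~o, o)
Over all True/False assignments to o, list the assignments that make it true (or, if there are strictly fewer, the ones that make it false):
is true only for:
  o=True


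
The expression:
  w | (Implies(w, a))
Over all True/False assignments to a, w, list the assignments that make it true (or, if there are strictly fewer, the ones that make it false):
is always true.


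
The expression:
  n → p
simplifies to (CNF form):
p ∨ ¬n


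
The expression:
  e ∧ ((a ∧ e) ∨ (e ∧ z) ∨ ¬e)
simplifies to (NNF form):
e ∧ (a ∨ z)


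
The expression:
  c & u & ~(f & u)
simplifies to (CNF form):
c & u & ~f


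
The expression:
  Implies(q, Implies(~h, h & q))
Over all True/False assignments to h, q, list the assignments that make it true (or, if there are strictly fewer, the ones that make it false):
is false only for:
  h=False, q=True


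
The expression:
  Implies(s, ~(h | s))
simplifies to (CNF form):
~s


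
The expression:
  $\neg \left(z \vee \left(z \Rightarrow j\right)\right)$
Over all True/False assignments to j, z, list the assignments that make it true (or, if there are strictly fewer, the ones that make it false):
is never true.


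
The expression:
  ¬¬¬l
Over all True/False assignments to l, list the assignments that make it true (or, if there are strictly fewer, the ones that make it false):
is true only for:
  l=False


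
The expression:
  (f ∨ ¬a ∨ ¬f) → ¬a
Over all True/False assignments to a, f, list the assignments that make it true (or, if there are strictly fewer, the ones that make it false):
is true only for:
  a=False, f=False;
  a=False, f=True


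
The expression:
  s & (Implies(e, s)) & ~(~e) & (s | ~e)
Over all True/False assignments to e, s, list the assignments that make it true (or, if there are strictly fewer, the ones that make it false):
is true only for:
  e=True, s=True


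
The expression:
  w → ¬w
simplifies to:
¬w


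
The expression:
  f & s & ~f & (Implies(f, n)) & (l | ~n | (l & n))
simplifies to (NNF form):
False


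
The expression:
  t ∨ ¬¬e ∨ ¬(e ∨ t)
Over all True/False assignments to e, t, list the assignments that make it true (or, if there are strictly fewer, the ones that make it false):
is always true.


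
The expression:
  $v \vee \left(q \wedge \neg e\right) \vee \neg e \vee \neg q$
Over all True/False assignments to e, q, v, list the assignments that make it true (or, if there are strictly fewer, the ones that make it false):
is false only for:
  e=True, q=True, v=False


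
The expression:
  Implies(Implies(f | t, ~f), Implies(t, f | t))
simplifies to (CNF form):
True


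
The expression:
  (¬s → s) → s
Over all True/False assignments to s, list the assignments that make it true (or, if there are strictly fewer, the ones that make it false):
is always true.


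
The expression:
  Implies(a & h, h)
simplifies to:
True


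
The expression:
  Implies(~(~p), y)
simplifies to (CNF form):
y | ~p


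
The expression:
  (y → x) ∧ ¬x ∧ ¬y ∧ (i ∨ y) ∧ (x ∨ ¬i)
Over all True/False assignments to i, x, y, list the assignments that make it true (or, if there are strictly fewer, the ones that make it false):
is never true.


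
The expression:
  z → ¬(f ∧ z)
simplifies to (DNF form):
¬f ∨ ¬z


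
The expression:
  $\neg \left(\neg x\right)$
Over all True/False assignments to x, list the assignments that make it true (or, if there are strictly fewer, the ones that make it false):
is true only for:
  x=True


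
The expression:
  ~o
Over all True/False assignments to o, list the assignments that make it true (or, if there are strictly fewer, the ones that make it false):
is true only for:
  o=False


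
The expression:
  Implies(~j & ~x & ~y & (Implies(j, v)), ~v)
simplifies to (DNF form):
j | x | y | ~v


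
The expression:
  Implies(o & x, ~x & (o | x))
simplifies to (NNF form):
~o | ~x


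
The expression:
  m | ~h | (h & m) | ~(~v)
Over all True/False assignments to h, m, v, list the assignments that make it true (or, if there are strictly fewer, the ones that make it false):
is false only for:
  h=True, m=False, v=False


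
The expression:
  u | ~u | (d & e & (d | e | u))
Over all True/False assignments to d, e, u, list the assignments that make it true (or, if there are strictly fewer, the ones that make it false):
is always true.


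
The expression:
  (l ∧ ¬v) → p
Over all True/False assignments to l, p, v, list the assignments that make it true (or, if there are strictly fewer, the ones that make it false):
is false only for:
  l=True, p=False, v=False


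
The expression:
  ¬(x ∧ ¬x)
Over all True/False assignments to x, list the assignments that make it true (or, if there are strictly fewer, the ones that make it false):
is always true.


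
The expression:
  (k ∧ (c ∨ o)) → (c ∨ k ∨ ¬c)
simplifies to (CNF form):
True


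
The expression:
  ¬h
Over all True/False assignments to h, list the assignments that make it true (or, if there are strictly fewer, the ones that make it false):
is true only for:
  h=False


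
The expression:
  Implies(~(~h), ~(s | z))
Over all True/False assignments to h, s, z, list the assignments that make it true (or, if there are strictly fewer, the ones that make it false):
is false only for:
  h=True, s=False, z=True;
  h=True, s=True, z=False;
  h=True, s=True, z=True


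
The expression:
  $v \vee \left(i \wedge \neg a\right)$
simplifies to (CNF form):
$\left(i \vee v\right) \wedge \left(v \vee \neg a\right)$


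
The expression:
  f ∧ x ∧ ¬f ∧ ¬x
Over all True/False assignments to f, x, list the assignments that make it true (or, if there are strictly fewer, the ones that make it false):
is never true.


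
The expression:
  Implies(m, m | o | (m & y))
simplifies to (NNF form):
True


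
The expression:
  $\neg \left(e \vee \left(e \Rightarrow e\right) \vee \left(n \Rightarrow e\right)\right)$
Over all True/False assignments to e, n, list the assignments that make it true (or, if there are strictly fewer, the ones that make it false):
is never true.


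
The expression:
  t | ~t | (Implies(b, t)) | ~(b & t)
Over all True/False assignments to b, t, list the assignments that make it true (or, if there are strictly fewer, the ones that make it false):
is always true.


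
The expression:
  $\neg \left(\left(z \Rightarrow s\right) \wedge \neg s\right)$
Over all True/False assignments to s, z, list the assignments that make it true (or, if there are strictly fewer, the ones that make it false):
is false only for:
  s=False, z=False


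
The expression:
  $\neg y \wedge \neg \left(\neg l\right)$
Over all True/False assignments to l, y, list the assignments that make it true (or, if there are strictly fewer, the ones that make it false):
is true only for:
  l=True, y=False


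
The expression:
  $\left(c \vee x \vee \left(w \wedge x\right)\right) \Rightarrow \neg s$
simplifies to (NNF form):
$\left(\neg c \wedge \neg x\right) \vee \neg s$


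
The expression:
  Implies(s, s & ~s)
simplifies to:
~s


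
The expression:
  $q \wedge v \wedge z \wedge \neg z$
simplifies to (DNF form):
$\text{False}$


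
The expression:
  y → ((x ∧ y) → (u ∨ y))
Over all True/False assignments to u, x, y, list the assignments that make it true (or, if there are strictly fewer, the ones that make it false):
is always true.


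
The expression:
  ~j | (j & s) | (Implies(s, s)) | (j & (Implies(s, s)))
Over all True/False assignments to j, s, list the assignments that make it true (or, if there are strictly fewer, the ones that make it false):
is always true.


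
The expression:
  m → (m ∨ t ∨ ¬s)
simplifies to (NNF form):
True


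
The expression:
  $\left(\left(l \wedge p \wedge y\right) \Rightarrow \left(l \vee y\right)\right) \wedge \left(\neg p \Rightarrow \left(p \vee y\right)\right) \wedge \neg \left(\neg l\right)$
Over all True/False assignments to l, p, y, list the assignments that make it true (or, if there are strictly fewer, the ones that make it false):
is true only for:
  l=True, p=False, y=True;
  l=True, p=True, y=False;
  l=True, p=True, y=True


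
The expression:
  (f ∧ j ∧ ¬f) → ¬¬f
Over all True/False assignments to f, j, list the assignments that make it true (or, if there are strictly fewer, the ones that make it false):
is always true.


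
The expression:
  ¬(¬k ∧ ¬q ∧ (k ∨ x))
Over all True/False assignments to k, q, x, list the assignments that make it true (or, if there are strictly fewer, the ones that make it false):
is false only for:
  k=False, q=False, x=True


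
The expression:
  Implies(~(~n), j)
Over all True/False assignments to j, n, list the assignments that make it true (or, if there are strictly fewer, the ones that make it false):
is false only for:
  j=False, n=True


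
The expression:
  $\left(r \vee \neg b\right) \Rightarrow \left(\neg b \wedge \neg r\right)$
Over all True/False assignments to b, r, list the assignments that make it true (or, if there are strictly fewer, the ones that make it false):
is true only for:
  b=False, r=False;
  b=True, r=False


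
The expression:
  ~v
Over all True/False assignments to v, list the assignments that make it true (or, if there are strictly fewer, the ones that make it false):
is true only for:
  v=False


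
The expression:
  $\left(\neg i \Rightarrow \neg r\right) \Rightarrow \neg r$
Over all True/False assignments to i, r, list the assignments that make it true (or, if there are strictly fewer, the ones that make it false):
is false only for:
  i=True, r=True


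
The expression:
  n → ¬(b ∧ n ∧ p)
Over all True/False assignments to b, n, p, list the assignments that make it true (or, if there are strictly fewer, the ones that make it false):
is false only for:
  b=True, n=True, p=True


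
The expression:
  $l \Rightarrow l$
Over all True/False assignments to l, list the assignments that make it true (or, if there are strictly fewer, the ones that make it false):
is always true.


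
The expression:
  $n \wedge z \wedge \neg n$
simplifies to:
$\text{False}$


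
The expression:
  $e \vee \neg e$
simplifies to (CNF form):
$\text{True}$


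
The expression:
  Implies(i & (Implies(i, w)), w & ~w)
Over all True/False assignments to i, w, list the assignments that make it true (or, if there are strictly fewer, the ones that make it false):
is false only for:
  i=True, w=True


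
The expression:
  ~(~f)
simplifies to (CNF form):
f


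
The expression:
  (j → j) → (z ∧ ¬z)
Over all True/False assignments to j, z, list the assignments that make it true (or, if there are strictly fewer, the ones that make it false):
is never true.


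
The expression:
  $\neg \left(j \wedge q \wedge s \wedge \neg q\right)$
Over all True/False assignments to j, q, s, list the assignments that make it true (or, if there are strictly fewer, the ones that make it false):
is always true.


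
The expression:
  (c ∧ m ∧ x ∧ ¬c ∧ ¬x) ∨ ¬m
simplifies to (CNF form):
¬m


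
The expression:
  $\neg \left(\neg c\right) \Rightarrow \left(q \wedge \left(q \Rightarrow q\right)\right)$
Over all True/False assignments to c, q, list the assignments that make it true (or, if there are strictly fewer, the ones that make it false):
is false only for:
  c=True, q=False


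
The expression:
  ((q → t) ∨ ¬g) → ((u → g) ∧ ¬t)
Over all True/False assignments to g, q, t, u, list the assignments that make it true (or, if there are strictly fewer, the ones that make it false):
is true only for:
  g=False, q=False, t=False, u=False;
  g=False, q=True, t=False, u=False;
  g=True, q=False, t=False, u=False;
  g=True, q=False, t=False, u=True;
  g=True, q=True, t=False, u=False;
  g=True, q=True, t=False, u=True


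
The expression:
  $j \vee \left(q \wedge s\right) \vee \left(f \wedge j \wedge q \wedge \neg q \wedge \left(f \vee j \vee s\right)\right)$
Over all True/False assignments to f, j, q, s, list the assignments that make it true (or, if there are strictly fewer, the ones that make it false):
is false only for:
  f=False, j=False, q=False, s=False;
  f=False, j=False, q=False, s=True;
  f=False, j=False, q=True, s=False;
  f=True, j=False, q=False, s=False;
  f=True, j=False, q=False, s=True;
  f=True, j=False, q=True, s=False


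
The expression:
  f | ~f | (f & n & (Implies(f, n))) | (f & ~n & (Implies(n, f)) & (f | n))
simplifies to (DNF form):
True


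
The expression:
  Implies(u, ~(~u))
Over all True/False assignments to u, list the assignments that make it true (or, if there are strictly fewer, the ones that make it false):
is always true.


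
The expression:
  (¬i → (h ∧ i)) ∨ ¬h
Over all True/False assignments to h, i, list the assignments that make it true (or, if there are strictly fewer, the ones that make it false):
is false only for:
  h=True, i=False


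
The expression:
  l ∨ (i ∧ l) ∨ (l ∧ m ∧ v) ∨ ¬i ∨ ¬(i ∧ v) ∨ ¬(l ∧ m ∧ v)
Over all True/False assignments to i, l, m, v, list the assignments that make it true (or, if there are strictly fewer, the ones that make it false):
is always true.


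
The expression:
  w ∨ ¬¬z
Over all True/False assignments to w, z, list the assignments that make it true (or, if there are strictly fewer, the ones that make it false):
is false only for:
  w=False, z=False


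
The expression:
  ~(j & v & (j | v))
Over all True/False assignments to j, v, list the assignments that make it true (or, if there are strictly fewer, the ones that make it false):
is false only for:
  j=True, v=True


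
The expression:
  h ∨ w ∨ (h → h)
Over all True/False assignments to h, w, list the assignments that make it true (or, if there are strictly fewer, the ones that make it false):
is always true.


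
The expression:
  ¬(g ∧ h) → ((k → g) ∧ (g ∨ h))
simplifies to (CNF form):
(g ∨ h) ∧ (g ∨ ¬k)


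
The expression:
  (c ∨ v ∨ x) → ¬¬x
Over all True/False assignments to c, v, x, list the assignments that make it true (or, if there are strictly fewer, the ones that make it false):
is false only for:
  c=False, v=True, x=False;
  c=True, v=False, x=False;
  c=True, v=True, x=False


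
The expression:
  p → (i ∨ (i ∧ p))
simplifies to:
i ∨ ¬p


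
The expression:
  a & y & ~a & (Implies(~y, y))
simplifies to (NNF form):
False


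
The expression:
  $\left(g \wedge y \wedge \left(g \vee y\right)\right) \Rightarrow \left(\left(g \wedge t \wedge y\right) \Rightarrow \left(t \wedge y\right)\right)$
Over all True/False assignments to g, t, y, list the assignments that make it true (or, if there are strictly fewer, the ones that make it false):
is always true.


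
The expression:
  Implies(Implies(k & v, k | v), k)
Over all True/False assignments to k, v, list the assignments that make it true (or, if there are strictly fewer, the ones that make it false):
is true only for:
  k=True, v=False;
  k=True, v=True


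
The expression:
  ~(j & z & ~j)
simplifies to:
True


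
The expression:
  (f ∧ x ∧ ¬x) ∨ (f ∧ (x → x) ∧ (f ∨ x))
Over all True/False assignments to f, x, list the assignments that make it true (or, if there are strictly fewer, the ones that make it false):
is true only for:
  f=True, x=False;
  f=True, x=True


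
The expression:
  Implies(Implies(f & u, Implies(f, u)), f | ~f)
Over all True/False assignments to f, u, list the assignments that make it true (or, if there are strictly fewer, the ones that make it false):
is always true.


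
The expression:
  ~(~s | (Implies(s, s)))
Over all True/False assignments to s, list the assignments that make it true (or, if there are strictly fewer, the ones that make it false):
is never true.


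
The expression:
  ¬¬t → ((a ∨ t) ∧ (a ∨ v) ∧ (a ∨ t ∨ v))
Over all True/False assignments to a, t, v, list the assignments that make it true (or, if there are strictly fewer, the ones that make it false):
is false only for:
  a=False, t=True, v=False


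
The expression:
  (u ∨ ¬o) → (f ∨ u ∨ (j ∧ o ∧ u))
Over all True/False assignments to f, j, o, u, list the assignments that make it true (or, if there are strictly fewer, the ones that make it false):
is false only for:
  f=False, j=False, o=False, u=False;
  f=False, j=True, o=False, u=False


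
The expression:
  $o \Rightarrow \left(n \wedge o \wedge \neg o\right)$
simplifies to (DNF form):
$\neg o$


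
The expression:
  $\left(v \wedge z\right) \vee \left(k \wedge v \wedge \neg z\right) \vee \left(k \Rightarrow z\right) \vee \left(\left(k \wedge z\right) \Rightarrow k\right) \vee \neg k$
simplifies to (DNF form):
$\text{True}$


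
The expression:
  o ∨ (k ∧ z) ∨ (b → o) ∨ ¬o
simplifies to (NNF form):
True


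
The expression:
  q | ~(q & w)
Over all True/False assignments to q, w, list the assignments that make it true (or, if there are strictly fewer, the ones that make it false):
is always true.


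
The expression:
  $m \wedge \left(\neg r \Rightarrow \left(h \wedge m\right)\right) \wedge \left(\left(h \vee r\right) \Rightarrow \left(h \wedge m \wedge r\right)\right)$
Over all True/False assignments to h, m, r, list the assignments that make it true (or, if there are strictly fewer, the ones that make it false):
is true only for:
  h=True, m=True, r=True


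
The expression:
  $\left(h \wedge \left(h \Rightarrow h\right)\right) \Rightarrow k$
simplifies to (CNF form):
$k \vee \neg h$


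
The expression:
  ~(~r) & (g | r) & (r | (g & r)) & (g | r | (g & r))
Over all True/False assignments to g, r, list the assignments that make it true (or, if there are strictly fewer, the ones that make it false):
is true only for:
  g=False, r=True;
  g=True, r=True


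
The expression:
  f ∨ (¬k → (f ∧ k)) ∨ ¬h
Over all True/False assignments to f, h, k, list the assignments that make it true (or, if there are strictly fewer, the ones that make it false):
is false only for:
  f=False, h=True, k=False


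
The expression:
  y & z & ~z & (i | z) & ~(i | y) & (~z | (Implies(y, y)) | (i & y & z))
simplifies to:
False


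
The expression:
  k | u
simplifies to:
k | u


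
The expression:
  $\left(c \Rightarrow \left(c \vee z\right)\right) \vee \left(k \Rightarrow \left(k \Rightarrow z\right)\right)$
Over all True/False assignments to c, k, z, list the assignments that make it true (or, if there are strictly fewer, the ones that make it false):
is always true.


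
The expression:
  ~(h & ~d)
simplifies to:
d | ~h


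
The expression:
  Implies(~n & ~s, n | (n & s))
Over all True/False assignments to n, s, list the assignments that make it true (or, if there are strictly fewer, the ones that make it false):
is false only for:
  n=False, s=False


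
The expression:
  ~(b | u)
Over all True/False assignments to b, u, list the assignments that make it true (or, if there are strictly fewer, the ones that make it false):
is true only for:
  b=False, u=False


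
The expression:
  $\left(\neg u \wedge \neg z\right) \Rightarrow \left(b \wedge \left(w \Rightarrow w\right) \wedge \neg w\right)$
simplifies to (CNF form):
$\left(b \vee u \vee z\right) \wedge \left(u \vee z \vee \neg w\right)$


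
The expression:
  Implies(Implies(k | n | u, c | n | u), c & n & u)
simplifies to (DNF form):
(c & n & u) | (k & ~c & ~n & ~u)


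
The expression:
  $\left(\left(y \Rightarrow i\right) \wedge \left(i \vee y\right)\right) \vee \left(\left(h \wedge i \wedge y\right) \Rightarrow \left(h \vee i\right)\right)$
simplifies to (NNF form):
$\text{True}$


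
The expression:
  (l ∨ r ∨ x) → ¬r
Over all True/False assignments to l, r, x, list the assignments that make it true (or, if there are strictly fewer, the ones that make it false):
is true only for:
  l=False, r=False, x=False;
  l=False, r=False, x=True;
  l=True, r=False, x=False;
  l=True, r=False, x=True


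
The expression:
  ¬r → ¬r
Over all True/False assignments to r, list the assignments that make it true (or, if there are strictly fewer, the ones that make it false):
is always true.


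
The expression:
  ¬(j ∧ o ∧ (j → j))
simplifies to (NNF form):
¬j ∨ ¬o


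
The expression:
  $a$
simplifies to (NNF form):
$a$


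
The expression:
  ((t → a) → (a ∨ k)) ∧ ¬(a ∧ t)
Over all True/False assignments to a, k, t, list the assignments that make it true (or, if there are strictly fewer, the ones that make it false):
is false only for:
  a=False, k=False, t=False;
  a=True, k=False, t=True;
  a=True, k=True, t=True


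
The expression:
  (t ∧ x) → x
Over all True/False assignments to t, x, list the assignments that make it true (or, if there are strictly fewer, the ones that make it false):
is always true.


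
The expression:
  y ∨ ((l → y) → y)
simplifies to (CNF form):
l ∨ y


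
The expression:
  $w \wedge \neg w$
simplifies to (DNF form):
$\text{False}$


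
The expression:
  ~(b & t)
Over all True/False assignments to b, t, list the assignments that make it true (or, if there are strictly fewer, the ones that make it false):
is false only for:
  b=True, t=True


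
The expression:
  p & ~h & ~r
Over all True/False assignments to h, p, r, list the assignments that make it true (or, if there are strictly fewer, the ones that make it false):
is true only for:
  h=False, p=True, r=False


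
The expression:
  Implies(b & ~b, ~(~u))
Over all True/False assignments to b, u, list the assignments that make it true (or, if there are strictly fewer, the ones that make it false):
is always true.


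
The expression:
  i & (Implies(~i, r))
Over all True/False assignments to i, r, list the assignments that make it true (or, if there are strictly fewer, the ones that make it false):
is true only for:
  i=True, r=False;
  i=True, r=True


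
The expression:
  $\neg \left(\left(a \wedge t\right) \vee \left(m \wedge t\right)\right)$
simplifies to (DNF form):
$\left(\neg a \wedge \neg m\right) \vee \neg t$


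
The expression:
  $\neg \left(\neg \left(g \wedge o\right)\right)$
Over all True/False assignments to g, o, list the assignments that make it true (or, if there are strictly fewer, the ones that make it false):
is true only for:
  g=True, o=True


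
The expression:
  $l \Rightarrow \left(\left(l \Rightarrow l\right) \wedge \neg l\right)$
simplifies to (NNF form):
$\neg l$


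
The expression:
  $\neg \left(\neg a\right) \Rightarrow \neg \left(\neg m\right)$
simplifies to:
$m \vee \neg a$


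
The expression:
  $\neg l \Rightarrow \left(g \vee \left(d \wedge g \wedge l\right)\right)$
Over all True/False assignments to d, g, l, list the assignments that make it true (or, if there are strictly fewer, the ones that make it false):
is false only for:
  d=False, g=False, l=False;
  d=True, g=False, l=False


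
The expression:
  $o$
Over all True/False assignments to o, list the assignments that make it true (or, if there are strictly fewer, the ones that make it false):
is true only for:
  o=True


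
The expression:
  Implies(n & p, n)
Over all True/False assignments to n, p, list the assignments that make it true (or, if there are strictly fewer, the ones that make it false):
is always true.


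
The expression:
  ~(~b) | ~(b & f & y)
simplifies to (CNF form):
True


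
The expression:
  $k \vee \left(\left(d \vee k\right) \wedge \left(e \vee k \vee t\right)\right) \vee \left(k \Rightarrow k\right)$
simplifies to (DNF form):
$\text{True}$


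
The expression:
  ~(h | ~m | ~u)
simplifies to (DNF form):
m & u & ~h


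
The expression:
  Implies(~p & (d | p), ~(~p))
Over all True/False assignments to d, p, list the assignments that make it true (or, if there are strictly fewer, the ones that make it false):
is false only for:
  d=True, p=False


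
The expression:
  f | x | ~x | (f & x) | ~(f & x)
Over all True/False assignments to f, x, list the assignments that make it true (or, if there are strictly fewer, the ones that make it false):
is always true.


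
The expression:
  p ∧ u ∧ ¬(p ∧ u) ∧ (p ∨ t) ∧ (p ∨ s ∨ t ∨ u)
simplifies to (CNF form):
False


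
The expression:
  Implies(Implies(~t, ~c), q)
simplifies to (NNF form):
q | (c & ~t)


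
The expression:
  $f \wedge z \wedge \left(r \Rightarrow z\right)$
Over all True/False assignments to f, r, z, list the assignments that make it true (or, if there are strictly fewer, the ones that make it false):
is true only for:
  f=True, r=False, z=True;
  f=True, r=True, z=True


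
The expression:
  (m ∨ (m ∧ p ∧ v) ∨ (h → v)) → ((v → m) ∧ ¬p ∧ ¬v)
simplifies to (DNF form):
(¬p ∧ ¬v) ∨ (h ∧ ¬m ∧ ¬v)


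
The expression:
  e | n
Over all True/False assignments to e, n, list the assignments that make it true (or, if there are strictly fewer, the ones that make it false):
is false only for:
  e=False, n=False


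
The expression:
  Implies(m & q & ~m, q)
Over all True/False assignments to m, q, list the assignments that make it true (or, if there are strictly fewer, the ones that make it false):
is always true.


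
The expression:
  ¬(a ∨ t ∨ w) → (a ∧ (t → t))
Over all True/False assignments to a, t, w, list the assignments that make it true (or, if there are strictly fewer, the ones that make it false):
is false only for:
  a=False, t=False, w=False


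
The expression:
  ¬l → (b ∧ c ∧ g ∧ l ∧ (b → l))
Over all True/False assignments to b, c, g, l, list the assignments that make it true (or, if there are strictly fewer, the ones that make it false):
is true only for:
  b=False, c=False, g=False, l=True;
  b=False, c=False, g=True, l=True;
  b=False, c=True, g=False, l=True;
  b=False, c=True, g=True, l=True;
  b=True, c=False, g=False, l=True;
  b=True, c=False, g=True, l=True;
  b=True, c=True, g=False, l=True;
  b=True, c=True, g=True, l=True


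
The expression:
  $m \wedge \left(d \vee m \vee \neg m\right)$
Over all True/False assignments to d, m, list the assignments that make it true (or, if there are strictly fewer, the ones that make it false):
is true only for:
  d=False, m=True;
  d=True, m=True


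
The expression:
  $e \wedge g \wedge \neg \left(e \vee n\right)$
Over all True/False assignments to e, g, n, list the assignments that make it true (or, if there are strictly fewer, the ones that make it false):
is never true.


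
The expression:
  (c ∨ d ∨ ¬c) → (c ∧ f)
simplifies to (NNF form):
c ∧ f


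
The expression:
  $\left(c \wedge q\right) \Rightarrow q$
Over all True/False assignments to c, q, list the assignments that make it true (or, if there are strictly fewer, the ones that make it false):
is always true.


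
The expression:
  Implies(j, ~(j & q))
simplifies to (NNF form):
~j | ~q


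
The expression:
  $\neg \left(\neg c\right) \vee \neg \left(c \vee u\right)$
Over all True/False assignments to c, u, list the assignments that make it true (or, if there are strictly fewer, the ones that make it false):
is false only for:
  c=False, u=True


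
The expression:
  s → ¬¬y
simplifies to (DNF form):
y ∨ ¬s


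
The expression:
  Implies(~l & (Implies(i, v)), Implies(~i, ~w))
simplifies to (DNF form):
i | l | ~w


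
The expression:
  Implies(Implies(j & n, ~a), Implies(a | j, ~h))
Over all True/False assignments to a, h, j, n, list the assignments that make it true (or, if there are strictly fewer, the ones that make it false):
is false only for:
  a=False, h=True, j=True, n=False;
  a=False, h=True, j=True, n=True;
  a=True, h=True, j=False, n=False;
  a=True, h=True, j=False, n=True;
  a=True, h=True, j=True, n=False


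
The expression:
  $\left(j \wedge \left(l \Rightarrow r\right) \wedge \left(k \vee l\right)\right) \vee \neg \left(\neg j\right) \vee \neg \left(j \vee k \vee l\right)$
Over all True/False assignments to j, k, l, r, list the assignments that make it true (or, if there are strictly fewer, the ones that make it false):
is false only for:
  j=False, k=False, l=True, r=False;
  j=False, k=False, l=True, r=True;
  j=False, k=True, l=False, r=False;
  j=False, k=True, l=False, r=True;
  j=False, k=True, l=True, r=False;
  j=False, k=True, l=True, r=True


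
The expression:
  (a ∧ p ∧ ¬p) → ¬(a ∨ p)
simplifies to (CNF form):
True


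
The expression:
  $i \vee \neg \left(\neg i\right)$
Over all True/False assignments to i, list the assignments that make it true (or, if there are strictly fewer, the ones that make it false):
is true only for:
  i=True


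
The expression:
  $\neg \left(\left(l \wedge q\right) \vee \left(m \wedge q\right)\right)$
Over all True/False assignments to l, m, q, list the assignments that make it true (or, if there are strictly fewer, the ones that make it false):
is false only for:
  l=False, m=True, q=True;
  l=True, m=False, q=True;
  l=True, m=True, q=True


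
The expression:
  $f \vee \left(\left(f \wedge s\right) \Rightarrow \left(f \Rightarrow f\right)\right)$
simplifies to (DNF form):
$\text{True}$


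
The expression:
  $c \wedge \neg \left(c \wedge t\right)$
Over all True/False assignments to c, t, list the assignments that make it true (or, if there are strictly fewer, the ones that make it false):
is true only for:
  c=True, t=False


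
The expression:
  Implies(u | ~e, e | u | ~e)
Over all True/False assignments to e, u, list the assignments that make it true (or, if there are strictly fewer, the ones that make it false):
is always true.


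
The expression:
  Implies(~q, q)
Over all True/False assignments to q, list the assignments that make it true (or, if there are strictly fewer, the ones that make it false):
is true only for:
  q=True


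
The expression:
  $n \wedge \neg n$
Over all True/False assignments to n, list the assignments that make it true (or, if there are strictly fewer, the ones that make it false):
is never true.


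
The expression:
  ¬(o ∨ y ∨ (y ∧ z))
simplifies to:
¬o ∧ ¬y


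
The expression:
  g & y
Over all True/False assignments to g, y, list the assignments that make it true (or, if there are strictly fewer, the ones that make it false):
is true only for:
  g=True, y=True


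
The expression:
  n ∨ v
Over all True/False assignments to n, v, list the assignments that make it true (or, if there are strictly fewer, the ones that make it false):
is false only for:
  n=False, v=False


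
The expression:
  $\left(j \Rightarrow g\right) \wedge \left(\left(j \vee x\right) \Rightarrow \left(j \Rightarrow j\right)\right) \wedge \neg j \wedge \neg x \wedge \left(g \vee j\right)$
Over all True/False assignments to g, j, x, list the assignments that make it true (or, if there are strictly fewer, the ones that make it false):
is true only for:
  g=True, j=False, x=False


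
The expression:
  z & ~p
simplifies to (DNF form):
z & ~p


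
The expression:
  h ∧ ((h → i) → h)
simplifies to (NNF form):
h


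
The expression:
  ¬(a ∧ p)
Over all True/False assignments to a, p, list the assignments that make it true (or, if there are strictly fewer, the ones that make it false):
is false only for:
  a=True, p=True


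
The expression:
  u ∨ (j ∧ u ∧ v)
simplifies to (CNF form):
u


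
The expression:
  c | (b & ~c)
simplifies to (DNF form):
b | c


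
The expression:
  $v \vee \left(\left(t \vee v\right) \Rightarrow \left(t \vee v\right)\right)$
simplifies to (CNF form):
$\text{True}$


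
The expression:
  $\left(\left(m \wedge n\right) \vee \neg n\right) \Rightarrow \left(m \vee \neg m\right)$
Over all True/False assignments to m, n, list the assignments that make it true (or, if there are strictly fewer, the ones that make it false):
is always true.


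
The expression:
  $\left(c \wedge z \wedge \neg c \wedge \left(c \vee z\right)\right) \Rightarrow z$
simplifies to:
$\text{True}$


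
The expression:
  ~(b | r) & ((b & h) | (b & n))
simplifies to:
False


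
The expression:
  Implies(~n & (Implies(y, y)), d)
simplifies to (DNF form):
d | n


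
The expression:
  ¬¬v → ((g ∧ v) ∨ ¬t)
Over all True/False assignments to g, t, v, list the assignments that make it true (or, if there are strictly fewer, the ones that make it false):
is false only for:
  g=False, t=True, v=True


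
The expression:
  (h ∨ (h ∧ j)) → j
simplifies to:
j ∨ ¬h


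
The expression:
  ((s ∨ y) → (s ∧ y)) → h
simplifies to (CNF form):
(h ∨ s ∨ y) ∧ (h ∨ ¬s ∨ ¬y)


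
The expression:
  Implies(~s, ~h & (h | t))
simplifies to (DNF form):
s | (t & ~h)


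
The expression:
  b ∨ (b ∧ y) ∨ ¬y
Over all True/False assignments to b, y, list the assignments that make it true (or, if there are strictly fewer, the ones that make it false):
is false only for:
  b=False, y=True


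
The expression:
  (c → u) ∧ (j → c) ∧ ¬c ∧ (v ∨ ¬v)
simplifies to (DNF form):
¬c ∧ ¬j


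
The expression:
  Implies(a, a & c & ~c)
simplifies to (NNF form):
~a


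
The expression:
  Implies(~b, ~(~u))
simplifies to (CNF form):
b | u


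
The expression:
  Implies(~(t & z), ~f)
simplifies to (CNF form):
(t | ~f) & (z | ~f)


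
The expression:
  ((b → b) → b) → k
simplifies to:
k ∨ ¬b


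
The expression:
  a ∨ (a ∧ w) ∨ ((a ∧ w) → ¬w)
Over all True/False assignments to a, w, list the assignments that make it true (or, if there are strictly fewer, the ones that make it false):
is always true.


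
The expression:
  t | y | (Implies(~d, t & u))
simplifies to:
d | t | y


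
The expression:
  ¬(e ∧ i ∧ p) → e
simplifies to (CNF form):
e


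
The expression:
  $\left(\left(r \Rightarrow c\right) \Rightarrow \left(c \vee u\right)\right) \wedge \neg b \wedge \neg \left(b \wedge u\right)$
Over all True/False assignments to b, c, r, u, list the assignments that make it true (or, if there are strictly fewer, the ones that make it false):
is true only for:
  b=False, c=False, r=False, u=True;
  b=False, c=False, r=True, u=False;
  b=False, c=False, r=True, u=True;
  b=False, c=True, r=False, u=False;
  b=False, c=True, r=False, u=True;
  b=False, c=True, r=True, u=False;
  b=False, c=True, r=True, u=True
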